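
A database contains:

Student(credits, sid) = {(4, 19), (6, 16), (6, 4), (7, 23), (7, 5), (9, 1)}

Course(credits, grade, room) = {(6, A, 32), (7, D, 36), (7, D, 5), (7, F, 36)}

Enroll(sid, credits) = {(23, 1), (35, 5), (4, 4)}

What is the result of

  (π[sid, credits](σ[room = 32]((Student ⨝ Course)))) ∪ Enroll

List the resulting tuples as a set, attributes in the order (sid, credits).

Joining Student and Course on credits yields {(6, 16, A, 32), (6, 4, A, 32), (7, 23, D, 36), (7, 23, D, 5), (7, 23, F, 36), (7, 5, D, 36), (7, 5, D, 5), (7, 5, F, 36)}.
Apply σ_{room = 32}; surviving tuples: {(6, 16, A, 32), (6, 4, A, 32)}
Keep only column(s) sid, credits: {(16, 6), (4, 6)}
Union: {(16, 6), (4, 6)} with {(23, 1), (35, 5), (4, 4)} → {(16, 6), (23, 1), (35, 5), (4, 4), (4, 6)}

{(16, 6), (23, 1), (35, 5), (4, 4), (4, 6)}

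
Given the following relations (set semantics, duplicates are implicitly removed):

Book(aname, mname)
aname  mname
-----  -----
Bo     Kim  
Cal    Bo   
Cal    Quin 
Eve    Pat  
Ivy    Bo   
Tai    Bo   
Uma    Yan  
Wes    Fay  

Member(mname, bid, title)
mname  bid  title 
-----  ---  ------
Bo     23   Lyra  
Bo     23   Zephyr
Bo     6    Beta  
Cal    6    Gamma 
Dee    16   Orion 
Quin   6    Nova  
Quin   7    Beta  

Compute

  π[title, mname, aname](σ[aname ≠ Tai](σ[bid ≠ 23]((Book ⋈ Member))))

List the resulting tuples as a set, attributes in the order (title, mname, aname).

{(Beta, Bo, Cal), (Beta, Bo, Ivy), (Beta, Quin, Cal), (Nova, Quin, Cal)}

Natural join on mname: {(Cal, Bo, 23, Lyra), (Cal, Bo, 23, Zephyr), (Cal, Bo, 6, Beta), (Cal, Quin, 6, Nova), (Cal, Quin, 7, Beta), (Ivy, Bo, 23, Lyra), (Ivy, Bo, 23, Zephyr), (Ivy, Bo, 6, Beta), (Tai, Bo, 23, Lyra), (Tai, Bo, 23, Zephyr), (Tai, Bo, 6, Beta)}
Filtering on bid ≠ 23 leaves {(Cal, Bo, 6, Beta), (Cal, Quin, 6, Nova), (Cal, Quin, 7, Beta), (Ivy, Bo, 6, Beta), (Tai, Bo, 6, Beta)}.
Filtering on aname ≠ Tai leaves {(Cal, Bo, 6, Beta), (Cal, Quin, 6, Nova), (Cal, Quin, 7, Beta), (Ivy, Bo, 6, Beta)}.
π_{title, mname, aname} gives {(Beta, Bo, Cal), (Beta, Bo, Ivy), (Beta, Quin, Cal), (Nova, Quin, Cal)}.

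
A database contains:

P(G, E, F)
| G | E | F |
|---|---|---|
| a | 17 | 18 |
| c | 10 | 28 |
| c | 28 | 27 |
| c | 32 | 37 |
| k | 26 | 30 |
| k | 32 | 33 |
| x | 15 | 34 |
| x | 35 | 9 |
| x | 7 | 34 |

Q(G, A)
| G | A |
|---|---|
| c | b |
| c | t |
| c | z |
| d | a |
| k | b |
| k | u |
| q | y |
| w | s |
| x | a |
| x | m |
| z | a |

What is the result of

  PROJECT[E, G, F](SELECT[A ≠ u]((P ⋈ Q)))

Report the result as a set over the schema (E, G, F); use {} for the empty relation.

{(10, c, 28), (15, x, 34), (26, k, 30), (28, c, 27), (32, c, 37), (32, k, 33), (35, x, 9), (7, x, 34)}

Joining P and Q on G yields {(c, 10, 28, b), (c, 10, 28, t), (c, 10, 28, z), (c, 28, 27, b), (c, 28, 27, t), (c, 28, 27, z), (c, 32, 37, b), (c, 32, 37, t), (c, 32, 37, z), (k, 26, 30, b), (k, 26, 30, u), (k, 32, 33, b), (k, 32, 33, u), (x, 15, 34, a), (x, 15, 34, m), (x, 35, 9, a), (x, 35, 9, m), (x, 7, 34, a), (x, 7, 34, m)}.
Apply σ_{A ≠ u}; surviving tuples: {(c, 10, 28, b), (c, 10, 28, t), (c, 10, 28, z), (c, 28, 27, b), (c, 28, 27, t), (c, 28, 27, z), (c, 32, 37, b), (c, 32, 37, t), (c, 32, 37, z), (k, 26, 30, b), (k, 32, 33, b), (x, 15, 34, a), (x, 15, 34, m), (x, 35, 9, a), (x, 35, 9, m), (x, 7, 34, a), (x, 7, 34, m)}
π[E, G, F]: project onto (E, G, F) (9 duplicate(s) eliminated) → {(10, c, 28), (15, x, 34), (26, k, 30), (28, c, 27), (32, c, 37), (32, k, 33), (35, x, 9), (7, x, 34)}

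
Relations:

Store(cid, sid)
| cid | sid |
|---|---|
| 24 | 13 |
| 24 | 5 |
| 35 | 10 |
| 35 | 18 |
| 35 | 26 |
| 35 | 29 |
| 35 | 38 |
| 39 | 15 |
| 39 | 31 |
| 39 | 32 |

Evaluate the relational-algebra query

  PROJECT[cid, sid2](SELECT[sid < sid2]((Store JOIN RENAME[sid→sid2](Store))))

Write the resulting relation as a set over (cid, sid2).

ρ[sid→sid2]: schema becomes (cid, sid2); tuples unchanged.
Store ⋈ RENAME[sid→sid2](Store) (natural join on cid): {(24, 13, 13), (24, 13, 5), (24, 5, 13), (24, 5, 5), (35, 10, 10), (35, 10, 18), (35, 10, 26), (35, 10, 29), (35, 10, 38), (35, 18, 10), (35, 18, 18), (35, 18, 26), (35, 18, 29), (35, 18, 38), (35, 26, 10), (35, 26, 18), (35, 26, 26), (35, 26, 29), (35, 26, 38), (35, 29, 10), (35, 29, 18), (35, 29, 26), (35, 29, 29), (35, 29, 38), (35, 38, 10), (35, 38, 18), (35, 38, 26), (35, 38, 29), (35, 38, 38), (39, 15, 15), (39, 15, 31), (39, 15, 32), (39, 31, 15), (39, 31, 31), (39, 31, 32), (39, 32, 15), (39, 32, 31), (39, 32, 32)}
Filtering on sid < sid2 leaves {(24, 5, 13), (35, 10, 18), (35, 10, 26), (35, 10, 29), (35, 10, 38), (35, 18, 26), (35, 18, 29), (35, 18, 38), (35, 26, 29), (35, 26, 38), (35, 29, 38), (39, 15, 31), (39, 15, 32), (39, 31, 32)}.
Projecting to cid, sid2 (7 duplicate(s) eliminated): {(24, 13), (35, 18), (35, 26), (35, 29), (35, 38), (39, 31), (39, 32)}

{(24, 13), (35, 18), (35, 26), (35, 29), (35, 38), (39, 31), (39, 32)}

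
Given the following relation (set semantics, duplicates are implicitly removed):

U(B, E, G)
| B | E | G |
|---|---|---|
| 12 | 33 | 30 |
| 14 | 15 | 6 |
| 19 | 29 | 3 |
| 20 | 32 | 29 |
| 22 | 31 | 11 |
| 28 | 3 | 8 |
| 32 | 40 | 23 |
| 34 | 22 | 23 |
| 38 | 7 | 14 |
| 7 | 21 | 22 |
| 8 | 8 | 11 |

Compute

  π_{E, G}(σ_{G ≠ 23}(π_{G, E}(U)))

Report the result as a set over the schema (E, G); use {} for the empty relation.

π[G, E]: project onto (G, E) → {(11, 31), (11, 8), (14, 7), (22, 21), (23, 22), (23, 40), (29, 32), (3, 29), (30, 33), (6, 15), (8, 3)}
Filtering on G ≠ 23 leaves {(11, 31), (11, 8), (14, 7), (22, 21), (29, 32), (3, 29), (30, 33), (6, 15), (8, 3)}.
π[E, G]: project onto (E, G) → {(15, 6), (21, 22), (29, 3), (3, 8), (31, 11), (32, 29), (33, 30), (7, 14), (8, 11)}

{(15, 6), (21, 22), (29, 3), (3, 8), (31, 11), (32, 29), (33, 30), (7, 14), (8, 11)}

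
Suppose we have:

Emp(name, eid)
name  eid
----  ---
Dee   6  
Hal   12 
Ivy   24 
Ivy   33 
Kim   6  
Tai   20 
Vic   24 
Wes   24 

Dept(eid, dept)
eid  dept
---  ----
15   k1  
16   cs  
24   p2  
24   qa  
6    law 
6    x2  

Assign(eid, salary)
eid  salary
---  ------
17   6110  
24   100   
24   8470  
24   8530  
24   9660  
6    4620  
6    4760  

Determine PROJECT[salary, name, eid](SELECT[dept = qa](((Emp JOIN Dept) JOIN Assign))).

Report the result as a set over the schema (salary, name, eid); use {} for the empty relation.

{(100, Ivy, 24), (100, Vic, 24), (100, Wes, 24), (8470, Ivy, 24), (8470, Vic, 24), (8470, Wes, 24), (8530, Ivy, 24), (8530, Vic, 24), (8530, Wes, 24), (9660, Ivy, 24), (9660, Vic, 24), (9660, Wes, 24)}

Joining Emp and Dept on eid yields {(Dee, 6, law), (Dee, 6, x2), (Ivy, 24, p2), (Ivy, 24, qa), (Kim, 6, law), (Kim, 6, x2), (Vic, 24, p2), (Vic, 24, qa), (Wes, 24, p2), (Wes, 24, qa)}.
Joining (Emp JOIN Dept) and Assign on eid yields {(Dee, 6, law, 4620), (Dee, 6, law, 4760), (Dee, 6, x2, 4620), (Dee, 6, x2, 4760), (Ivy, 24, p2, 100), (Ivy, 24, p2, 8470), (Ivy, 24, p2, 8530), (Ivy, 24, p2, 9660), (Ivy, 24, qa, 100), (Ivy, 24, qa, 8470), (Ivy, 24, qa, 8530), (Ivy, 24, qa, 9660), (Kim, 6, law, 4620), (Kim, 6, law, 4760), (Kim, 6, x2, 4620), (Kim, 6, x2, 4760), (Vic, 24, p2, 100), (Vic, 24, p2, 8470), (Vic, 24, p2, 8530), (Vic, 24, p2, 9660), (Vic, 24, qa, 100), (Vic, 24, qa, 8470), (Vic, 24, qa, 8530), (Vic, 24, qa, 9660), (Wes, 24, p2, 100), (Wes, 24, p2, 8470), (Wes, 24, p2, 8530), (Wes, 24, p2, 9660), (Wes, 24, qa, 100), (Wes, 24, qa, 8470), (Wes, 24, qa, 8530), (Wes, 24, qa, 9660)}.
σ[dept = qa]: keep tuples satisfying dept = qa → {(Ivy, 24, qa, 100), (Ivy, 24, qa, 8470), (Ivy, 24, qa, 8530), (Ivy, 24, qa, 9660), (Vic, 24, qa, 100), (Vic, 24, qa, 8470), (Vic, 24, qa, 8530), (Vic, 24, qa, 9660), (Wes, 24, qa, 100), (Wes, 24, qa, 8470), (Wes, 24, qa, 8530), (Wes, 24, qa, 9660)}
π[salary, name, eid]: project onto (salary, name, eid) → {(100, Ivy, 24), (100, Vic, 24), (100, Wes, 24), (8470, Ivy, 24), (8470, Vic, 24), (8470, Wes, 24), (8530, Ivy, 24), (8530, Vic, 24), (8530, Wes, 24), (9660, Ivy, 24), (9660, Vic, 24), (9660, Wes, 24)}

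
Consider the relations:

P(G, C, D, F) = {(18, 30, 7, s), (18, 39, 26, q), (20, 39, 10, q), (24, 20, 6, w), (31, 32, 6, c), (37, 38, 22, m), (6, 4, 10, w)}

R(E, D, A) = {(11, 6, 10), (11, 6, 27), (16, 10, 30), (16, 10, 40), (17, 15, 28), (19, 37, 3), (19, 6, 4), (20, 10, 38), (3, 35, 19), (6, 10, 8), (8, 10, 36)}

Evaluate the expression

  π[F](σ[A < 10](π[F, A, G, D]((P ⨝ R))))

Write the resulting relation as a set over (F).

{c, q, w}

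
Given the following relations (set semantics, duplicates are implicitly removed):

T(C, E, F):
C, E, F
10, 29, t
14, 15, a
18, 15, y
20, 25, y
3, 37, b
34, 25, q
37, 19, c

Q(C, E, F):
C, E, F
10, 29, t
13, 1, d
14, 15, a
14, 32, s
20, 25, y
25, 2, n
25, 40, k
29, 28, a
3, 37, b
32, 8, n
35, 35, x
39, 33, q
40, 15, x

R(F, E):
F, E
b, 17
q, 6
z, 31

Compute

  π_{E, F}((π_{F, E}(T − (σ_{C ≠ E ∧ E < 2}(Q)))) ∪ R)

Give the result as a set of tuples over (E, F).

{(15, a), (15, y), (17, b), (19, c), (25, q), (25, y), (29, t), (31, z), (37, b), (6, q)}

Filtering on C ≠ E ∧ E < 2 leaves {(13, 1, d)}.
Difference: {(10, 29, t), (14, 15, a), (18, 15, y), (20, 25, y), (3, 37, b), (34, 25, q), (37, 19, c)} with {(13, 1, d)} → {(10, 29, t), (14, 15, a), (18, 15, y), (20, 25, y), (3, 37, b), (34, 25, q), (37, 19, c)}
π[F, E]: project onto (F, E) → {(a, 15), (b, 37), (c, 19), (q, 25), (t, 29), (y, 15), (y, 25)}
Union: {(a, 15), (b, 37), (c, 19), (q, 25), (t, 29), (y, 15), (y, 25)} with {(b, 17), (q, 6), (z, 31)} → {(a, 15), (b, 17), (b, 37), (c, 19), (q, 25), (q, 6), (t, 29), (y, 15), (y, 25), (z, 31)}
π[E, F]: project onto (E, F) → {(15, a), (15, y), (17, b), (19, c), (25, q), (25, y), (29, t), (31, z), (37, b), (6, q)}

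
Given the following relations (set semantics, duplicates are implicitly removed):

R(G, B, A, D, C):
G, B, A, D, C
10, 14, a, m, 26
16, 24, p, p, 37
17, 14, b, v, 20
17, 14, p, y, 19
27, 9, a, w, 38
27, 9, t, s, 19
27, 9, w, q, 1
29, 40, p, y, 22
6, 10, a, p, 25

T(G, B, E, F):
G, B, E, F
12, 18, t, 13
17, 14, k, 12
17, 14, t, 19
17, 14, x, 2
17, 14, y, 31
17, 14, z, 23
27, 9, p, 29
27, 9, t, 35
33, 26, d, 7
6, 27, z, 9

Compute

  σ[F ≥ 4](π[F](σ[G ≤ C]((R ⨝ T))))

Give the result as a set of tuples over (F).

Natural join on G, B: {(17, 14, b, v, 20, k, 12), (17, 14, b, v, 20, t, 19), (17, 14, b, v, 20, x, 2), (17, 14, b, v, 20, y, 31), (17, 14, b, v, 20, z, 23), (17, 14, p, y, 19, k, 12), (17, 14, p, y, 19, t, 19), (17, 14, p, y, 19, x, 2), (17, 14, p, y, 19, y, 31), (17, 14, p, y, 19, z, 23), (27, 9, a, w, 38, p, 29), (27, 9, a, w, 38, t, 35), (27, 9, t, s, 19, p, 29), (27, 9, t, s, 19, t, 35), (27, 9, w, q, 1, p, 29), (27, 9, w, q, 1, t, 35)}
Apply σ_{G ≤ C}; surviving tuples: {(17, 14, b, v, 20, k, 12), (17, 14, b, v, 20, t, 19), (17, 14, b, v, 20, x, 2), (17, 14, b, v, 20, y, 31), (17, 14, b, v, 20, z, 23), (17, 14, p, y, 19, k, 12), (17, 14, p, y, 19, t, 19), (17, 14, p, y, 19, x, 2), (17, 14, p, y, 19, y, 31), (17, 14, p, y, 19, z, 23), (27, 9, a, w, 38, p, 29), (27, 9, a, w, 38, t, 35)}
π[F]: project onto (F) (5 duplicate(s) eliminated) → {12, 19, 2, 23, 29, 31, 35}
Apply σ_{F ≥ 4}; surviving tuples: {12, 19, 23, 29, 31, 35}

{12, 19, 23, 29, 31, 35}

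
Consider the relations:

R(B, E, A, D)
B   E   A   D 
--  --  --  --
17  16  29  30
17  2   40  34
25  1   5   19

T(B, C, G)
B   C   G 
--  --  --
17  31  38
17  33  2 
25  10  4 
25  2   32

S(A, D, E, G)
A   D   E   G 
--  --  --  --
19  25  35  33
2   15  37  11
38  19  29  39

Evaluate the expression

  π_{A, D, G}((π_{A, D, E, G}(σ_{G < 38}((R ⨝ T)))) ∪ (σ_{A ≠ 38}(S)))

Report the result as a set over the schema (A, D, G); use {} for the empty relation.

Joining R and T on B yields {(17, 16, 29, 30, 31, 38), (17, 16, 29, 30, 33, 2), (17, 2, 40, 34, 31, 38), (17, 2, 40, 34, 33, 2), (25, 1, 5, 19, 10, 4), (25, 1, 5, 19, 2, 32)}.
σ[G < 38]: keep tuples satisfying G < 38 → {(17, 16, 29, 30, 33, 2), (17, 2, 40, 34, 33, 2), (25, 1, 5, 19, 10, 4), (25, 1, 5, 19, 2, 32)}
Projecting to A, D, E, G: {(29, 30, 16, 2), (40, 34, 2, 2), (5, 19, 1, 32), (5, 19, 1, 4)}
σ[A ≠ 38]: keep tuples satisfying A ≠ 38 → {(19, 25, 35, 33), (2, 15, 37, 11)}
Union: {(29, 30, 16, 2), (40, 34, 2, 2), (5, 19, 1, 32), (5, 19, 1, 4)} with {(19, 25, 35, 33), (2, 15, 37, 11)} → {(19, 25, 35, 33), (2, 15, 37, 11), (29, 30, 16, 2), (40, 34, 2, 2), (5, 19, 1, 32), (5, 19, 1, 4)}
Projecting to A, D, G: {(19, 25, 33), (2, 15, 11), (29, 30, 2), (40, 34, 2), (5, 19, 32), (5, 19, 4)}

{(19, 25, 33), (2, 15, 11), (29, 30, 2), (40, 34, 2), (5, 19, 32), (5, 19, 4)}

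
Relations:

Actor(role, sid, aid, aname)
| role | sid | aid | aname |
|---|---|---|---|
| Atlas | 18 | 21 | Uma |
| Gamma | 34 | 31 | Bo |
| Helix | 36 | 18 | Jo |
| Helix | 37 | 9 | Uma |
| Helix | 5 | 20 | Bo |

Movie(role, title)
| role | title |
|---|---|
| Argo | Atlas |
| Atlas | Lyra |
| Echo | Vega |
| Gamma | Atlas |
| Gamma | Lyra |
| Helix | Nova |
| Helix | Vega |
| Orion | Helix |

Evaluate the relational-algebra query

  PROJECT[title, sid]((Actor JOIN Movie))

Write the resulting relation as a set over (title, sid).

{(Atlas, 34), (Lyra, 18), (Lyra, 34), (Nova, 36), (Nova, 37), (Nova, 5), (Vega, 36), (Vega, 37), (Vega, 5)}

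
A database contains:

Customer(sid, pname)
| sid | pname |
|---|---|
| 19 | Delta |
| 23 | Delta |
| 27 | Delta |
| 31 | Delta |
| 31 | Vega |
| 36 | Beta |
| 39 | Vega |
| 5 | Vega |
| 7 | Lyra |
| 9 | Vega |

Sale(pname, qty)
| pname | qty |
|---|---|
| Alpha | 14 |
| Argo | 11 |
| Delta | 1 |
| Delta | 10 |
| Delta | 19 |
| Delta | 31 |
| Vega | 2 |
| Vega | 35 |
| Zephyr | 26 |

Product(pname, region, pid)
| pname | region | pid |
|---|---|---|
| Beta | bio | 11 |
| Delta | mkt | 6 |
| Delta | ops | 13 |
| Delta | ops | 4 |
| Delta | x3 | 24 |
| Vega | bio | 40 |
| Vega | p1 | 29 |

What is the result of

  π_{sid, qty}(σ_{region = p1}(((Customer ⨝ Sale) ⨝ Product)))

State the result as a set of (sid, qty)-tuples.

{(31, 2), (31, 35), (39, 2), (39, 35), (5, 2), (5, 35), (9, 2), (9, 35)}

Natural join on pname: {(19, Delta, 1), (19, Delta, 10), (19, Delta, 19), (19, Delta, 31), (23, Delta, 1), (23, Delta, 10), (23, Delta, 19), (23, Delta, 31), (27, Delta, 1), (27, Delta, 10), (27, Delta, 19), (27, Delta, 31), (31, Delta, 1), (31, Delta, 10), (31, Delta, 19), (31, Delta, 31), (31, Vega, 2), (31, Vega, 35), (39, Vega, 2), (39, Vega, 35), (5, Vega, 2), (5, Vega, 35), (9, Vega, 2), (9, Vega, 35)}
Natural join on pname: {(19, Delta, 1, mkt, 6), (19, Delta, 1, ops, 13), (19, Delta, 1, ops, 4), (19, Delta, 1, x3, 24), (19, Delta, 10, mkt, 6), (19, Delta, 10, ops, 13), (19, Delta, 10, ops, 4), (19, Delta, 10, x3, 24), (19, Delta, 19, mkt, 6), (19, Delta, 19, ops, 13), (19, Delta, 19, ops, 4), (19, Delta, 19, x3, 24), (19, Delta, 31, mkt, 6), (19, Delta, 31, ops, 13), (19, Delta, 31, ops, 4), (19, Delta, 31, x3, 24), (23, Delta, 1, mkt, 6), (23, Delta, 1, ops, 13), (23, Delta, 1, ops, 4), (23, Delta, 1, x3, 24), (23, Delta, 10, mkt, 6), (23, Delta, 10, ops, 13), (23, Delta, 10, ops, 4), (23, Delta, 10, x3, 24), (23, Delta, 19, mkt, 6), (23, Delta, 19, ops, 13), (23, Delta, 19, ops, 4), (23, Delta, 19, x3, 24), (23, Delta, 31, mkt, 6), (23, Delta, 31, ops, 13), (23, Delta, 31, ops, 4), (23, Delta, 31, x3, 24), (27, Delta, 1, mkt, 6), (27, Delta, 1, ops, 13), (27, Delta, 1, ops, 4), (27, Delta, 1, x3, 24), (27, Delta, 10, mkt, 6), (27, Delta, 10, ops, 13), (27, Delta, 10, ops, 4), (27, Delta, 10, x3, 24), (27, Delta, 19, mkt, 6), (27, Delta, 19, ops, 13), (27, Delta, 19, ops, 4), (27, Delta, 19, x3, 24), (27, Delta, 31, mkt, 6), (27, Delta, 31, ops, 13), (27, Delta, 31, ops, 4), (27, Delta, 31, x3, 24), (31, Delta, 1, mkt, 6), (31, Delta, 1, ops, 13), (31, Delta, 1, ops, 4), (31, Delta, 1, x3, 24), (31, Delta, 10, mkt, 6), (31, Delta, 10, ops, 13), (31, Delta, 10, ops, 4), (31, Delta, 10, x3, 24), (31, Delta, 19, mkt, 6), (31, Delta, 19, ops, 13), (31, Delta, 19, ops, 4), (31, Delta, 19, x3, 24), (31, Delta, 31, mkt, 6), (31, Delta, 31, ops, 13), (31, Delta, 31, ops, 4), (31, Delta, 31, x3, 24), (31, Vega, 2, bio, 40), (31, Vega, 2, p1, 29), (31, Vega, 35, bio, 40), (31, Vega, 35, p1, 29), (39, Vega, 2, bio, 40), (39, Vega, 2, p1, 29), (39, Vega, 35, bio, 40), (39, Vega, 35, p1, 29), (5, Vega, 2, bio, 40), (5, Vega, 2, p1, 29), (5, Vega, 35, bio, 40), (5, Vega, 35, p1, 29), (9, Vega, 2, bio, 40), (9, Vega, 2, p1, 29), (9, Vega, 35, bio, 40), (9, Vega, 35, p1, 29)}
σ[region = p1]: keep tuples satisfying region = p1 → {(31, Vega, 2, p1, 29), (31, Vega, 35, p1, 29), (39, Vega, 2, p1, 29), (39, Vega, 35, p1, 29), (5, Vega, 2, p1, 29), (5, Vega, 35, p1, 29), (9, Vega, 2, p1, 29), (9, Vega, 35, p1, 29)}
π_{sid, qty} gives {(31, 2), (31, 35), (39, 2), (39, 35), (5, 2), (5, 35), (9, 2), (9, 35)}.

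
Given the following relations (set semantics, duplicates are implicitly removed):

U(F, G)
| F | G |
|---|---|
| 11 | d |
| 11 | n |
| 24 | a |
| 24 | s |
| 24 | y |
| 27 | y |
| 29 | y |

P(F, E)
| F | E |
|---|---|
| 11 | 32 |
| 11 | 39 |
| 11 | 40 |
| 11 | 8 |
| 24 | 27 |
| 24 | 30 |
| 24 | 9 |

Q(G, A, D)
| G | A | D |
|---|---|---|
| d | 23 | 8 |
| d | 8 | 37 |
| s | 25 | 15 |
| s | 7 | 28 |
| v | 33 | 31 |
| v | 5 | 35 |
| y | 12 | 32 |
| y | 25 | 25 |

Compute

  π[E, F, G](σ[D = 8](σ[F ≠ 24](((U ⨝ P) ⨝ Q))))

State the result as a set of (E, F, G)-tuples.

{(32, 11, d), (39, 11, d), (40, 11, d), (8, 11, d)}

Natural join on F: {(11, d, 32), (11, d, 39), (11, d, 40), (11, d, 8), (11, n, 32), (11, n, 39), (11, n, 40), (11, n, 8), (24, a, 27), (24, a, 30), (24, a, 9), (24, s, 27), (24, s, 30), (24, s, 9), (24, y, 27), (24, y, 30), (24, y, 9)}
Natural join on G: {(11, d, 32, 23, 8), (11, d, 32, 8, 37), (11, d, 39, 23, 8), (11, d, 39, 8, 37), (11, d, 40, 23, 8), (11, d, 40, 8, 37), (11, d, 8, 23, 8), (11, d, 8, 8, 37), (24, s, 27, 25, 15), (24, s, 27, 7, 28), (24, s, 30, 25, 15), (24, s, 30, 7, 28), (24, s, 9, 25, 15), (24, s, 9, 7, 28), (24, y, 27, 12, 32), (24, y, 27, 25, 25), (24, y, 30, 12, 32), (24, y, 30, 25, 25), (24, y, 9, 12, 32), (24, y, 9, 25, 25)}
Selection F ≠ 24: {(11, d, 32, 23, 8), (11, d, 32, 8, 37), (11, d, 39, 23, 8), (11, d, 39, 8, 37), (11, d, 40, 23, 8), (11, d, 40, 8, 37), (11, d, 8, 23, 8), (11, d, 8, 8, 37)}
Selection D = 8: {(11, d, 32, 23, 8), (11, d, 39, 23, 8), (11, d, 40, 23, 8), (11, d, 8, 23, 8)}
Keep only column(s) E, F, G: {(32, 11, d), (39, 11, d), (40, 11, d), (8, 11, d)}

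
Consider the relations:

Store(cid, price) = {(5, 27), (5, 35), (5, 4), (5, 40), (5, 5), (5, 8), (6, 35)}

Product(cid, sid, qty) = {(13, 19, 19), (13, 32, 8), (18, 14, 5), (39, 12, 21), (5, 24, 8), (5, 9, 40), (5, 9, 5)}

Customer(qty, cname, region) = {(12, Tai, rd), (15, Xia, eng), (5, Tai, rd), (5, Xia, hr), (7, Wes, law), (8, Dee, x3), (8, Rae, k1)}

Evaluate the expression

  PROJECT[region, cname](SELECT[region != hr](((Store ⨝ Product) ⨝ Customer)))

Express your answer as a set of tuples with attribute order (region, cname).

Natural join on cid: {(5, 27, 24, 8), (5, 27, 9, 40), (5, 27, 9, 5), (5, 35, 24, 8), (5, 35, 9, 40), (5, 35, 9, 5), (5, 4, 24, 8), (5, 4, 9, 40), (5, 4, 9, 5), (5, 40, 24, 8), (5, 40, 9, 40), (5, 40, 9, 5), (5, 5, 24, 8), (5, 5, 9, 40), (5, 5, 9, 5), (5, 8, 24, 8), (5, 8, 9, 40), (5, 8, 9, 5)}
Natural join on qty: {(5, 27, 24, 8, Dee, x3), (5, 27, 24, 8, Rae, k1), (5, 27, 9, 5, Tai, rd), (5, 27, 9, 5, Xia, hr), (5, 35, 24, 8, Dee, x3), (5, 35, 24, 8, Rae, k1), (5, 35, 9, 5, Tai, rd), (5, 35, 9, 5, Xia, hr), (5, 4, 24, 8, Dee, x3), (5, 4, 24, 8, Rae, k1), (5, 4, 9, 5, Tai, rd), (5, 4, 9, 5, Xia, hr), (5, 40, 24, 8, Dee, x3), (5, 40, 24, 8, Rae, k1), (5, 40, 9, 5, Tai, rd), (5, 40, 9, 5, Xia, hr), (5, 5, 24, 8, Dee, x3), (5, 5, 24, 8, Rae, k1), (5, 5, 9, 5, Tai, rd), (5, 5, 9, 5, Xia, hr), (5, 8, 24, 8, Dee, x3), (5, 8, 24, 8, Rae, k1), (5, 8, 9, 5, Tai, rd), (5, 8, 9, 5, Xia, hr)}
σ[region != hr]: keep tuples satisfying region != hr → {(5, 27, 24, 8, Dee, x3), (5, 27, 24, 8, Rae, k1), (5, 27, 9, 5, Tai, rd), (5, 35, 24, 8, Dee, x3), (5, 35, 24, 8, Rae, k1), (5, 35, 9, 5, Tai, rd), (5, 4, 24, 8, Dee, x3), (5, 4, 24, 8, Rae, k1), (5, 4, 9, 5, Tai, rd), (5, 40, 24, 8, Dee, x3), (5, 40, 24, 8, Rae, k1), (5, 40, 9, 5, Tai, rd), (5, 5, 24, 8, Dee, x3), (5, 5, 24, 8, Rae, k1), (5, 5, 9, 5, Tai, rd), (5, 8, 24, 8, Dee, x3), (5, 8, 24, 8, Rae, k1), (5, 8, 9, 5, Tai, rd)}
π[region, cname]: project onto (region, cname) (15 duplicate(s) eliminated) → {(k1, Rae), (rd, Tai), (x3, Dee)}

{(k1, Rae), (rd, Tai), (x3, Dee)}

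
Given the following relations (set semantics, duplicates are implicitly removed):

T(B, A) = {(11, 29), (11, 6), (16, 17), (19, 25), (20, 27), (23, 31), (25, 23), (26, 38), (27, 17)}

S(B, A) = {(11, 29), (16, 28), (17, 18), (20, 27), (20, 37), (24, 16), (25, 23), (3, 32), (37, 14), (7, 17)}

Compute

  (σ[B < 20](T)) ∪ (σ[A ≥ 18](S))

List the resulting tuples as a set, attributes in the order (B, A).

{(11, 29), (11, 6), (16, 17), (16, 28), (17, 18), (19, 25), (20, 27), (20, 37), (25, 23), (3, 32)}

σ[B < 20]: keep tuples satisfying B < 20 → {(11, 29), (11, 6), (16, 17), (19, 25)}
σ[A ≥ 18]: keep tuples satisfying A ≥ 18 → {(11, 29), (16, 28), (17, 18), (20, 27), (20, 37), (25, 23), (3, 32)}
Set union of the two operands is {(11, 29), (11, 6), (16, 17), (16, 28), (17, 18), (19, 25), (20, 27), (20, 37), (25, 23), (3, 32)}.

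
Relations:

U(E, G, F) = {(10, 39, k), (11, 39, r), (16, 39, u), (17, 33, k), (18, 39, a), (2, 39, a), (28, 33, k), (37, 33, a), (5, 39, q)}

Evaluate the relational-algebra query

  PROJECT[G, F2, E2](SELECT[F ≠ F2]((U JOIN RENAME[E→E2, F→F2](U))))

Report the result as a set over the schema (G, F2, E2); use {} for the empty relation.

ρ[E→E2, F→F2]: schema becomes (E2, G, F2); tuples unchanged.
Joining U and RENAME[E→E2, F→F2](U) on G yields {(10, 39, k, 10, k), (10, 39, k, 11, r), (10, 39, k, 16, u), (10, 39, k, 18, a), (10, 39, k, 2, a), (10, 39, k, 5, q), (11, 39, r, 10, k), (11, 39, r, 11, r), (11, 39, r, 16, u), (11, 39, r, 18, a), (11, 39, r, 2, a), (11, 39, r, 5, q), (16, 39, u, 10, k), (16, 39, u, 11, r), (16, 39, u, 16, u), (16, 39, u, 18, a), (16, 39, u, 2, a), (16, 39, u, 5, q), (17, 33, k, 17, k), (17, 33, k, 28, k), (17, 33, k, 37, a), (18, 39, a, 10, k), (18, 39, a, 11, r), (18, 39, a, 16, u), (18, 39, a, 18, a), (18, 39, a, 2, a), (18, 39, a, 5, q), (2, 39, a, 10, k), (2, 39, a, 11, r), (2, 39, a, 16, u), (2, 39, a, 18, a), (2, 39, a, 2, a), (2, 39, a, 5, q), (28, 33, k, 17, k), (28, 33, k, 28, k), (28, 33, k, 37, a), (37, 33, a, 17, k), (37, 33, a, 28, k), (37, 33, a, 37, a), (5, 39, q, 10, k), (5, 39, q, 11, r), (5, 39, q, 16, u), (5, 39, q, 18, a), (5, 39, q, 2, a), (5, 39, q, 5, q)}.
Filtering on F ≠ F2 leaves {(10, 39, k, 11, r), (10, 39, k, 16, u), (10, 39, k, 18, a), (10, 39, k, 2, a), (10, 39, k, 5, q), (11, 39, r, 10, k), (11, 39, r, 16, u), (11, 39, r, 18, a), (11, 39, r, 2, a), (11, 39, r, 5, q), (16, 39, u, 10, k), (16, 39, u, 11, r), (16, 39, u, 18, a), (16, 39, u, 2, a), (16, 39, u, 5, q), (17, 33, k, 37, a), (18, 39, a, 10, k), (18, 39, a, 11, r), (18, 39, a, 16, u), (18, 39, a, 5, q), (2, 39, a, 10, k), (2, 39, a, 11, r), (2, 39, a, 16, u), (2, 39, a, 5, q), (28, 33, k, 37, a), (37, 33, a, 17, k), (37, 33, a, 28, k), (5, 39, q, 10, k), (5, 39, q, 11, r), (5, 39, q, 16, u), (5, 39, q, 18, a), (5, 39, q, 2, a)}.
Projecting to G, F2, E2 (23 duplicate(s) eliminated): {(33, a, 37), (33, k, 17), (33, k, 28), (39, a, 18), (39, a, 2), (39, k, 10), (39, q, 5), (39, r, 11), (39, u, 16)}

{(33, a, 37), (33, k, 17), (33, k, 28), (39, a, 18), (39, a, 2), (39, k, 10), (39, q, 5), (39, r, 11), (39, u, 16)}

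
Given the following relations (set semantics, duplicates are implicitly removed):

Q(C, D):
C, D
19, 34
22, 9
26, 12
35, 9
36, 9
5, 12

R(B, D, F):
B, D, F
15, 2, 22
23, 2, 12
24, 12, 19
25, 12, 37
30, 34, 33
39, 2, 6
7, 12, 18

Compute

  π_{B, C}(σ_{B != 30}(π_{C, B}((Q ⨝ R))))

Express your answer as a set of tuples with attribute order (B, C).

Q ⋈ R (natural join on D): {(19, 34, 30, 33), (26, 12, 24, 19), (26, 12, 25, 37), (26, 12, 7, 18), (5, 12, 24, 19), (5, 12, 25, 37), (5, 12, 7, 18)}
π[C, B]: project onto (C, B) → {(19, 30), (26, 24), (26, 25), (26, 7), (5, 24), (5, 25), (5, 7)}
Selection B != 30: {(26, 24), (26, 25), (26, 7), (5, 24), (5, 25), (5, 7)}
π[B, C]: project onto (B, C) → {(24, 26), (24, 5), (25, 26), (25, 5), (7, 26), (7, 5)}

{(24, 26), (24, 5), (25, 26), (25, 5), (7, 26), (7, 5)}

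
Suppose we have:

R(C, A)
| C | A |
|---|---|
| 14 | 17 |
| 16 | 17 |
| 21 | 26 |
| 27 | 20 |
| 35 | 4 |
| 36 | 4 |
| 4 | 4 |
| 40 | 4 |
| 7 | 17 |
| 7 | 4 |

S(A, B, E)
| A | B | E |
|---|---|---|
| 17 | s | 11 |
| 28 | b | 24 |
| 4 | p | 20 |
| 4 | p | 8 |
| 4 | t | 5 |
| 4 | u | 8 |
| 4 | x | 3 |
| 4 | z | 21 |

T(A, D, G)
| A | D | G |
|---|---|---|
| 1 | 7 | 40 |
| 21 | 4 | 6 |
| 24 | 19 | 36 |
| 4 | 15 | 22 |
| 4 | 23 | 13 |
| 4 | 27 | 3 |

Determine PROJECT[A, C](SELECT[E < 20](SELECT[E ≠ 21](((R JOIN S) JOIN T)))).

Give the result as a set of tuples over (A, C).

{(4, 35), (4, 36), (4, 4), (4, 40), (4, 7)}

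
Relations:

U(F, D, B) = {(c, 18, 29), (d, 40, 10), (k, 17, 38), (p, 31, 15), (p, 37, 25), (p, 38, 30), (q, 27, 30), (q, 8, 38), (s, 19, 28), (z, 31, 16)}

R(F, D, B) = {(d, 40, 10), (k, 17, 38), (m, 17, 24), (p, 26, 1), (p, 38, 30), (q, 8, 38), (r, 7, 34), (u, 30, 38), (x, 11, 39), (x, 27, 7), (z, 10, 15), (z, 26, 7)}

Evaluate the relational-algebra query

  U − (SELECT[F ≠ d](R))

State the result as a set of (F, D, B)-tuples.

σ[F ≠ d]: keep tuples satisfying F ≠ d → {(k, 17, 38), (m, 17, 24), (p, 26, 1), (p, 38, 30), (q, 8, 38), (r, 7, 34), (u, 30, 38), (x, 11, 39), (x, 27, 7), (z, 10, 15), (z, 26, 7)}
Taking the difference: {(c, 18, 29), (d, 40, 10), (p, 31, 15), (p, 37, 25), (q, 27, 30), (s, 19, 28), (z, 31, 16)}

{(c, 18, 29), (d, 40, 10), (p, 31, 15), (p, 37, 25), (q, 27, 30), (s, 19, 28), (z, 31, 16)}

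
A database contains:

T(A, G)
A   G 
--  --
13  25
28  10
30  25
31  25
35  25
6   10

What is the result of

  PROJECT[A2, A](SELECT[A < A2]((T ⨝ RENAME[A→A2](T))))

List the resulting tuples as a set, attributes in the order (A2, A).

ρ[A→A2]: schema becomes (A2, G); tuples unchanged.
T ⋈ RENAME[A→A2](T) (natural join on G): {(13, 25, 13), (13, 25, 30), (13, 25, 31), (13, 25, 35), (28, 10, 28), (28, 10, 6), (30, 25, 13), (30, 25, 30), (30, 25, 31), (30, 25, 35), (31, 25, 13), (31, 25, 30), (31, 25, 31), (31, 25, 35), (35, 25, 13), (35, 25, 30), (35, 25, 31), (35, 25, 35), (6, 10, 28), (6, 10, 6)}
Filtering on A < A2 leaves {(13, 25, 30), (13, 25, 31), (13, 25, 35), (30, 25, 31), (30, 25, 35), (31, 25, 35), (6, 10, 28)}.
π[A2, A]: project onto (A2, A) → {(28, 6), (30, 13), (31, 13), (31, 30), (35, 13), (35, 30), (35, 31)}

{(28, 6), (30, 13), (31, 13), (31, 30), (35, 13), (35, 30), (35, 31)}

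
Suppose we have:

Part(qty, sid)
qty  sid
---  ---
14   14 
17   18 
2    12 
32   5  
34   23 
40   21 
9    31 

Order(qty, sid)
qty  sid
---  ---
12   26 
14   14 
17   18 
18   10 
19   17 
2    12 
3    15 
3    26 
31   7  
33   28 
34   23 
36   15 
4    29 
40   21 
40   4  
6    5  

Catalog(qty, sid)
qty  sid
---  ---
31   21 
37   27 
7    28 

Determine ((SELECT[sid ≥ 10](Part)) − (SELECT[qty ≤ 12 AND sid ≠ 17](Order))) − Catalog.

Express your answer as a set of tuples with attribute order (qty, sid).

{(14, 14), (17, 18), (34, 23), (40, 21), (9, 31)}

Selection sid ≥ 10: {(14, 14), (17, 18), (2, 12), (34, 23), (40, 21), (9, 31)}
Selection qty ≤ 12 AND sid ≠ 17: {(12, 26), (2, 12), (3, 15), (3, 26), (4, 29), (6, 5)}
Difference: {(14, 14), (17, 18), (2, 12), (34, 23), (40, 21), (9, 31)} with {(12, 26), (2, 12), (3, 15), (3, 26), (4, 29), (6, 5)} → {(14, 14), (17, 18), (34, 23), (40, 21), (9, 31)}
Difference: {(14, 14), (17, 18), (34, 23), (40, 21), (9, 31)} with {(31, 21), (37, 27), (7, 28)} → {(14, 14), (17, 18), (34, 23), (40, 21), (9, 31)}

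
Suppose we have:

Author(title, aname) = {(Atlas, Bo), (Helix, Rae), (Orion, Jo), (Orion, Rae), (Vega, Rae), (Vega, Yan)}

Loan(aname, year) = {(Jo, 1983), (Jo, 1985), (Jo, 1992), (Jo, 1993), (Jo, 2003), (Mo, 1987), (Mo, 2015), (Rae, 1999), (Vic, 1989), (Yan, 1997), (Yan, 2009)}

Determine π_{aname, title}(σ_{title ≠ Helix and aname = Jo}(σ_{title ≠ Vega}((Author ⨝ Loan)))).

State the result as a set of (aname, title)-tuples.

Natural join on aname: {(Helix, Rae, 1999), (Orion, Jo, 1983), (Orion, Jo, 1985), (Orion, Jo, 1992), (Orion, Jo, 1993), (Orion, Jo, 2003), (Orion, Rae, 1999), (Vega, Rae, 1999), (Vega, Yan, 1997), (Vega, Yan, 2009)}
Apply σ_{title ≠ Vega}; surviving tuples: {(Helix, Rae, 1999), (Orion, Jo, 1983), (Orion, Jo, 1985), (Orion, Jo, 1992), (Orion, Jo, 1993), (Orion, Jo, 2003), (Orion, Rae, 1999)}
Apply σ_{title ≠ Helix and aname = Jo}; surviving tuples: {(Orion, Jo, 1983), (Orion, Jo, 1985), (Orion, Jo, 1992), (Orion, Jo, 1993), (Orion, Jo, 2003)}
Keep only column(s) aname, title (4 duplicate(s) eliminated): {(Jo, Orion)}

{(Jo, Orion)}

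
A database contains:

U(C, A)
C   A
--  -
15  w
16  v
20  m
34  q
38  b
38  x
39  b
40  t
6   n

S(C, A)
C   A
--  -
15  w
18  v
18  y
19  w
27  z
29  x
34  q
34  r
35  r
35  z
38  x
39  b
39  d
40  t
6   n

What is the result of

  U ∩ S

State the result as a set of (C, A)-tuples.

Intersection: {(15, w), (16, v), (20, m), (34, q), (38, b), (38, x), (39, b), (40, t), (6, n)} with {(15, w), (18, v), (18, y), (19, w), (27, z), (29, x), (34, q), (34, r), (35, r), (35, z), (38, x), (39, b), (39, d), (40, t), (6, n)} → {(15, w), (34, q), (38, x), (39, b), (40, t), (6, n)}

{(15, w), (34, q), (38, x), (39, b), (40, t), (6, n)}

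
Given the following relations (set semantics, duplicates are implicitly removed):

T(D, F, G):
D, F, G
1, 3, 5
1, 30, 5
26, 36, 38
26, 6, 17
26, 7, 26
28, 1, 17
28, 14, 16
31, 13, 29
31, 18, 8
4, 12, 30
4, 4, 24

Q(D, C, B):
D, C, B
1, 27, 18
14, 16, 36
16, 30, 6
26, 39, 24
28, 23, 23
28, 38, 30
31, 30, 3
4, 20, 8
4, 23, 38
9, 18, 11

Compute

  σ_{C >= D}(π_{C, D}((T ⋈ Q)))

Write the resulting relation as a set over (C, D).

{(20, 4), (23, 4), (27, 1), (38, 28), (39, 26)}

Natural join on D: {(1, 3, 5, 27, 18), (1, 30, 5, 27, 18), (26, 36, 38, 39, 24), (26, 6, 17, 39, 24), (26, 7, 26, 39, 24), (28, 1, 17, 23, 23), (28, 1, 17, 38, 30), (28, 14, 16, 23, 23), (28, 14, 16, 38, 30), (31, 13, 29, 30, 3), (31, 18, 8, 30, 3), (4, 12, 30, 20, 8), (4, 12, 30, 23, 38), (4, 4, 24, 20, 8), (4, 4, 24, 23, 38)}
Projecting to C, D (8 duplicate(s) eliminated): {(20, 4), (23, 28), (23, 4), (27, 1), (30, 31), (38, 28), (39, 26)}
Filtering on C >= D leaves {(20, 4), (23, 4), (27, 1), (38, 28), (39, 26)}.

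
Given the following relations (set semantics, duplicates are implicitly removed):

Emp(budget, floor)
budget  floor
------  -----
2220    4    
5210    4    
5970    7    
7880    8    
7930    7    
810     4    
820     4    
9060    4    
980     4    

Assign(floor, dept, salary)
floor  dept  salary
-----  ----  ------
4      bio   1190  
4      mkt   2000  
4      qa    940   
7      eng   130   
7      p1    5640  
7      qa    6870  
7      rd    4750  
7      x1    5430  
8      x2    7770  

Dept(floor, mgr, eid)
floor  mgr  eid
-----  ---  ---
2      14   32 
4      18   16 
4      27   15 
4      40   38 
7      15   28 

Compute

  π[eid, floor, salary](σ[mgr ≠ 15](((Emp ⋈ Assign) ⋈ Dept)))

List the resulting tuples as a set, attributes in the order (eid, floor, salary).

{(15, 4, 1190), (15, 4, 2000), (15, 4, 940), (16, 4, 1190), (16, 4, 2000), (16, 4, 940), (38, 4, 1190), (38, 4, 2000), (38, 4, 940)}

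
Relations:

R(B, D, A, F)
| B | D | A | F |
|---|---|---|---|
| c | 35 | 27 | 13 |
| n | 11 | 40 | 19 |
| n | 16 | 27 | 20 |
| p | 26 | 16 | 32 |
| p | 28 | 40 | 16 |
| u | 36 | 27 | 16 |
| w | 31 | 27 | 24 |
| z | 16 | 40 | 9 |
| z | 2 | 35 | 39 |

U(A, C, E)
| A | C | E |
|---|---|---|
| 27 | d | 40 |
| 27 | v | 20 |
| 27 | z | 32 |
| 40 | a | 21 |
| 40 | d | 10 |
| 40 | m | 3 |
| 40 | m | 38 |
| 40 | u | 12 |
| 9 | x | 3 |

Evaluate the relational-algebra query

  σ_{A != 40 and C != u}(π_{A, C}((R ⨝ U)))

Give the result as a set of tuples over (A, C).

Natural join on A: {(c, 35, 27, 13, d, 40), (c, 35, 27, 13, v, 20), (c, 35, 27, 13, z, 32), (n, 11, 40, 19, a, 21), (n, 11, 40, 19, d, 10), (n, 11, 40, 19, m, 3), (n, 11, 40, 19, m, 38), (n, 11, 40, 19, u, 12), (n, 16, 27, 20, d, 40), (n, 16, 27, 20, v, 20), (n, 16, 27, 20, z, 32), (p, 28, 40, 16, a, 21), (p, 28, 40, 16, d, 10), (p, 28, 40, 16, m, 3), (p, 28, 40, 16, m, 38), (p, 28, 40, 16, u, 12), (u, 36, 27, 16, d, 40), (u, 36, 27, 16, v, 20), (u, 36, 27, 16, z, 32), (w, 31, 27, 24, d, 40), (w, 31, 27, 24, v, 20), (w, 31, 27, 24, z, 32), (z, 16, 40, 9, a, 21), (z, 16, 40, 9, d, 10), (z, 16, 40, 9, m, 3), (z, 16, 40, 9, m, 38), (z, 16, 40, 9, u, 12)}
π[A, C]: project onto (A, C) (20 duplicate(s) eliminated) → {(27, d), (27, v), (27, z), (40, a), (40, d), (40, m), (40, u)}
Filtering on A != 40 and C != u leaves {(27, d), (27, v), (27, z)}.

{(27, d), (27, v), (27, z)}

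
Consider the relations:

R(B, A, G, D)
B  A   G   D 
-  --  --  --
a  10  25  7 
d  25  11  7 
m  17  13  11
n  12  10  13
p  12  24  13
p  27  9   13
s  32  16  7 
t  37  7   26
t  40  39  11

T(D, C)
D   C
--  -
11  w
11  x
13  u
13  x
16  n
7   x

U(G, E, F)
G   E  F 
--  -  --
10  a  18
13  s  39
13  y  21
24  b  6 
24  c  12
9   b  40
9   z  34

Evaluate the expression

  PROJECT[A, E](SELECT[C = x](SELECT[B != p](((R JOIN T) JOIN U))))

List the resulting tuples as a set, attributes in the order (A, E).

{(12, a), (17, s), (17, y)}

Natural join on D: {(a, 10, 25, 7, x), (d, 25, 11, 7, x), (m, 17, 13, 11, w), (m, 17, 13, 11, x), (n, 12, 10, 13, u), (n, 12, 10, 13, x), (p, 12, 24, 13, u), (p, 12, 24, 13, x), (p, 27, 9, 13, u), (p, 27, 9, 13, x), (s, 32, 16, 7, x), (t, 40, 39, 11, w), (t, 40, 39, 11, x)}
Natural join on G: {(m, 17, 13, 11, w, s, 39), (m, 17, 13, 11, w, y, 21), (m, 17, 13, 11, x, s, 39), (m, 17, 13, 11, x, y, 21), (n, 12, 10, 13, u, a, 18), (n, 12, 10, 13, x, a, 18), (p, 12, 24, 13, u, b, 6), (p, 12, 24, 13, u, c, 12), (p, 12, 24, 13, x, b, 6), (p, 12, 24, 13, x, c, 12), (p, 27, 9, 13, u, b, 40), (p, 27, 9, 13, u, z, 34), (p, 27, 9, 13, x, b, 40), (p, 27, 9, 13, x, z, 34)}
σ[B != p]: keep tuples satisfying B != p → {(m, 17, 13, 11, w, s, 39), (m, 17, 13, 11, w, y, 21), (m, 17, 13, 11, x, s, 39), (m, 17, 13, 11, x, y, 21), (n, 12, 10, 13, u, a, 18), (n, 12, 10, 13, x, a, 18)}
σ[C = x]: keep tuples satisfying C = x → {(m, 17, 13, 11, x, s, 39), (m, 17, 13, 11, x, y, 21), (n, 12, 10, 13, x, a, 18)}
π_{A, E} gives {(12, a), (17, s), (17, y)}.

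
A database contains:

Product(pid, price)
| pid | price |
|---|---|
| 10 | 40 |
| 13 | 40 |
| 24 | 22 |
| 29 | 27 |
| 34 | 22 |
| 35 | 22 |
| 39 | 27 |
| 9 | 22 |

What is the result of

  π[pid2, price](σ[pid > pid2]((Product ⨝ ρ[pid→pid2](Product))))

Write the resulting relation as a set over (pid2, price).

ρ[pid→pid2]: schema becomes (pid2, price); tuples unchanged.
Product ⋈ ρ[pid→pid2](Product) (natural join on price): {(10, 40, 10), (10, 40, 13), (13, 40, 10), (13, 40, 13), (24, 22, 24), (24, 22, 34), (24, 22, 35), (24, 22, 9), (29, 27, 29), (29, 27, 39), (34, 22, 24), (34, 22, 34), (34, 22, 35), (34, 22, 9), (35, 22, 24), (35, 22, 34), (35, 22, 35), (35, 22, 9), (39, 27, 29), (39, 27, 39), (9, 22, 24), (9, 22, 34), (9, 22, 35), (9, 22, 9)}
Filtering on pid > pid2 leaves {(13, 40, 10), (24, 22, 9), (34, 22, 24), (34, 22, 9), (35, 22, 24), (35, 22, 34), (35, 22, 9), (39, 27, 29)}.
π_{pid2, price} gives {(10, 40), (24, 22), (29, 27), (34, 22), (9, 22)} (3 duplicate(s) eliminated).

{(10, 40), (24, 22), (29, 27), (34, 22), (9, 22)}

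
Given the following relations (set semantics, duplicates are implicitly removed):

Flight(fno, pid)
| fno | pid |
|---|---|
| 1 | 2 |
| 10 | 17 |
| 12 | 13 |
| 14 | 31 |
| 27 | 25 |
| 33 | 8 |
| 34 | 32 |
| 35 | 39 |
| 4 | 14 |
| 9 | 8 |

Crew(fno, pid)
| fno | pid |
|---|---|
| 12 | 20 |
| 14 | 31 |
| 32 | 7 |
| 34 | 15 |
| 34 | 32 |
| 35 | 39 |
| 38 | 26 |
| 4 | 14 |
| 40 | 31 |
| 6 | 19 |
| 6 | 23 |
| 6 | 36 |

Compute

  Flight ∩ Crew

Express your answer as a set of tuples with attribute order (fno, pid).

{(14, 31), (34, 32), (35, 39), (4, 14)}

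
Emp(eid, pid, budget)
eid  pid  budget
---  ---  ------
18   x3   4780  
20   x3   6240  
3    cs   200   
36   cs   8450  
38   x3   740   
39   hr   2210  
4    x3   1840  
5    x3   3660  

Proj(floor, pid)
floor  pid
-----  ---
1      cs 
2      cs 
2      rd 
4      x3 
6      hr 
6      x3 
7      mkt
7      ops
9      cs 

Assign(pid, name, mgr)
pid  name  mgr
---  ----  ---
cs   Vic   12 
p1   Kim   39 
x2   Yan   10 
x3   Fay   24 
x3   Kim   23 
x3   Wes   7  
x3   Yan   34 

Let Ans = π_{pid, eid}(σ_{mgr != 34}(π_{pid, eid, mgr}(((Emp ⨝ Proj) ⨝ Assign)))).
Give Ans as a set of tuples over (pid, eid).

Natural join on pid: {(18, x3, 4780, 4), (18, x3, 4780, 6), (20, x3, 6240, 4), (20, x3, 6240, 6), (3, cs, 200, 1), (3, cs, 200, 2), (3, cs, 200, 9), (36, cs, 8450, 1), (36, cs, 8450, 2), (36, cs, 8450, 9), (38, x3, 740, 4), (38, x3, 740, 6), (39, hr, 2210, 6), (4, x3, 1840, 4), (4, x3, 1840, 6), (5, x3, 3660, 4), (5, x3, 3660, 6)}
Natural join on pid: {(18, x3, 4780, 4, Fay, 24), (18, x3, 4780, 4, Kim, 23), (18, x3, 4780, 4, Wes, 7), (18, x3, 4780, 4, Yan, 34), (18, x3, 4780, 6, Fay, 24), (18, x3, 4780, 6, Kim, 23), (18, x3, 4780, 6, Wes, 7), (18, x3, 4780, 6, Yan, 34), (20, x3, 6240, 4, Fay, 24), (20, x3, 6240, 4, Kim, 23), (20, x3, 6240, 4, Wes, 7), (20, x3, 6240, 4, Yan, 34), (20, x3, 6240, 6, Fay, 24), (20, x3, 6240, 6, Kim, 23), (20, x3, 6240, 6, Wes, 7), (20, x3, 6240, 6, Yan, 34), (3, cs, 200, 1, Vic, 12), (3, cs, 200, 2, Vic, 12), (3, cs, 200, 9, Vic, 12), (36, cs, 8450, 1, Vic, 12), (36, cs, 8450, 2, Vic, 12), (36, cs, 8450, 9, Vic, 12), (38, x3, 740, 4, Fay, 24), (38, x3, 740, 4, Kim, 23), (38, x3, 740, 4, Wes, 7), (38, x3, 740, 4, Yan, 34), (38, x3, 740, 6, Fay, 24), (38, x3, 740, 6, Kim, 23), (38, x3, 740, 6, Wes, 7), (38, x3, 740, 6, Yan, 34), (4, x3, 1840, 4, Fay, 24), (4, x3, 1840, 4, Kim, 23), (4, x3, 1840, 4, Wes, 7), (4, x3, 1840, 4, Yan, 34), (4, x3, 1840, 6, Fay, 24), (4, x3, 1840, 6, Kim, 23), (4, x3, 1840, 6, Wes, 7), (4, x3, 1840, 6, Yan, 34), (5, x3, 3660, 4, Fay, 24), (5, x3, 3660, 4, Kim, 23), (5, x3, 3660, 4, Wes, 7), (5, x3, 3660, 4, Yan, 34), (5, x3, 3660, 6, Fay, 24), (5, x3, 3660, 6, Kim, 23), (5, x3, 3660, 6, Wes, 7), (5, x3, 3660, 6, Yan, 34)}
π_{pid, eid, mgr} gives {(cs, 3, 12), (cs, 36, 12), (x3, 18, 23), (x3, 18, 24), (x3, 18, 34), (x3, 18, 7), (x3, 20, 23), (x3, 20, 24), (x3, 20, 34), (x3, 20, 7), (x3, 38, 23), (x3, 38, 24), (x3, 38, 34), (x3, 38, 7), (x3, 4, 23), (x3, 4, 24), (x3, 4, 34), (x3, 4, 7), (x3, 5, 23), (x3, 5, 24), (x3, 5, 34), (x3, 5, 7)} (24 duplicate(s) eliminated).
Filtering on mgr != 34 leaves {(cs, 3, 12), (cs, 36, 12), (x3, 18, 23), (x3, 18, 24), (x3, 18, 7), (x3, 20, 23), (x3, 20, 24), (x3, 20, 7), (x3, 38, 23), (x3, 38, 24), (x3, 38, 7), (x3, 4, 23), (x3, 4, 24), (x3, 4, 7), (x3, 5, 23), (x3, 5, 24), (x3, 5, 7)}.
π_{pid, eid} gives {(cs, 3), (cs, 36), (x3, 18), (x3, 20), (x3, 38), (x3, 4), (x3, 5)} (10 duplicate(s) eliminated).

{(cs, 3), (cs, 36), (x3, 18), (x3, 20), (x3, 38), (x3, 4), (x3, 5)}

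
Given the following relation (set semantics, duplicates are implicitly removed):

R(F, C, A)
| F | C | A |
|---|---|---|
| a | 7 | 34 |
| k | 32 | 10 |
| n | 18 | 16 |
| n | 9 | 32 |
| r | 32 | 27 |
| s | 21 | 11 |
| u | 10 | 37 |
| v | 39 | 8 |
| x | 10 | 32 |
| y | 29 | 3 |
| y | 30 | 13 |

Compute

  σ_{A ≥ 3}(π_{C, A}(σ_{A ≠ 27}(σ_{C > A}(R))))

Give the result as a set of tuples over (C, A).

{(18, 16), (21, 11), (29, 3), (30, 13), (32, 10), (39, 8)}

Apply σ_{C > A}; surviving tuples: {(k, 32, 10), (n, 18, 16), (r, 32, 27), (s, 21, 11), (v, 39, 8), (y, 29, 3), (y, 30, 13)}
Apply σ_{A ≠ 27}; surviving tuples: {(k, 32, 10), (n, 18, 16), (s, 21, 11), (v, 39, 8), (y, 29, 3), (y, 30, 13)}
Projecting to C, A: {(18, 16), (21, 11), (29, 3), (30, 13), (32, 10), (39, 8)}
Apply σ_{A ≥ 3}; surviving tuples: {(18, 16), (21, 11), (29, 3), (30, 13), (32, 10), (39, 8)}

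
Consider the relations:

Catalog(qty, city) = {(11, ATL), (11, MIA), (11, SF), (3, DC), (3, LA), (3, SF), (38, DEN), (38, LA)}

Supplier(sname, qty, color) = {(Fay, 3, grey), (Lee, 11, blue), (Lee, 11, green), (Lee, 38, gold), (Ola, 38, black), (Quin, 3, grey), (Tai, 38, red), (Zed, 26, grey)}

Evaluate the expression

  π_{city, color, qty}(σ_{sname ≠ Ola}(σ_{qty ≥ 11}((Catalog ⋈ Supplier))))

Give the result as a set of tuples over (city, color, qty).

{(ATL, blue, 11), (ATL, green, 11), (DEN, gold, 38), (DEN, red, 38), (LA, gold, 38), (LA, red, 38), (MIA, blue, 11), (MIA, green, 11), (SF, blue, 11), (SF, green, 11)}

Catalog ⋈ Supplier (natural join on qty): {(11, ATL, Lee, blue), (11, ATL, Lee, green), (11, MIA, Lee, blue), (11, MIA, Lee, green), (11, SF, Lee, blue), (11, SF, Lee, green), (3, DC, Fay, grey), (3, DC, Quin, grey), (3, LA, Fay, grey), (3, LA, Quin, grey), (3, SF, Fay, grey), (3, SF, Quin, grey), (38, DEN, Lee, gold), (38, DEN, Ola, black), (38, DEN, Tai, red), (38, LA, Lee, gold), (38, LA, Ola, black), (38, LA, Tai, red)}
Filtering on qty ≥ 11 leaves {(11, ATL, Lee, blue), (11, ATL, Lee, green), (11, MIA, Lee, blue), (11, MIA, Lee, green), (11, SF, Lee, blue), (11, SF, Lee, green), (38, DEN, Lee, gold), (38, DEN, Ola, black), (38, DEN, Tai, red), (38, LA, Lee, gold), (38, LA, Ola, black), (38, LA, Tai, red)}.
Filtering on sname ≠ Ola leaves {(11, ATL, Lee, blue), (11, ATL, Lee, green), (11, MIA, Lee, blue), (11, MIA, Lee, green), (11, SF, Lee, blue), (11, SF, Lee, green), (38, DEN, Lee, gold), (38, DEN, Tai, red), (38, LA, Lee, gold), (38, LA, Tai, red)}.
π_{city, color, qty} gives {(ATL, blue, 11), (ATL, green, 11), (DEN, gold, 38), (DEN, red, 38), (LA, gold, 38), (LA, red, 38), (MIA, blue, 11), (MIA, green, 11), (SF, blue, 11), (SF, green, 11)}.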